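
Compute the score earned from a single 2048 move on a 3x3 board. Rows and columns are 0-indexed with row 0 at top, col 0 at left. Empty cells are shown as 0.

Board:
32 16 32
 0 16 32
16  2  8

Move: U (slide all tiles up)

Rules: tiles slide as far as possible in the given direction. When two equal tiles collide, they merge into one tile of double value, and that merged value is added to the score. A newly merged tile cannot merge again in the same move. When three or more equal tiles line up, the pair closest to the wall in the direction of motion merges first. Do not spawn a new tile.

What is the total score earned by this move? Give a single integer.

Slide up:
col 0: [32, 0, 16] -> [32, 16, 0]  score +0 (running 0)
col 1: [16, 16, 2] -> [32, 2, 0]  score +32 (running 32)
col 2: [32, 32, 8] -> [64, 8, 0]  score +64 (running 96)
Board after move:
32 32 64
16  2  8
 0  0  0

Answer: 96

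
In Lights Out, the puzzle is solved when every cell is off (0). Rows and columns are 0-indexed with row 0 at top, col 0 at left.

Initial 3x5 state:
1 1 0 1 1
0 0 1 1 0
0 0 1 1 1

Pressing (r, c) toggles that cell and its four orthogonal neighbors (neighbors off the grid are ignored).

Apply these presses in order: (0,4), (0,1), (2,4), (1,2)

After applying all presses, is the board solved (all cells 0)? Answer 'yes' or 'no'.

After press 1 at (0,4):
1 1 0 0 0
0 0 1 1 1
0 0 1 1 1

After press 2 at (0,1):
0 0 1 0 0
0 1 1 1 1
0 0 1 1 1

After press 3 at (2,4):
0 0 1 0 0
0 1 1 1 0
0 0 1 0 0

After press 4 at (1,2):
0 0 0 0 0
0 0 0 0 0
0 0 0 0 0

Lights still on: 0

Answer: yes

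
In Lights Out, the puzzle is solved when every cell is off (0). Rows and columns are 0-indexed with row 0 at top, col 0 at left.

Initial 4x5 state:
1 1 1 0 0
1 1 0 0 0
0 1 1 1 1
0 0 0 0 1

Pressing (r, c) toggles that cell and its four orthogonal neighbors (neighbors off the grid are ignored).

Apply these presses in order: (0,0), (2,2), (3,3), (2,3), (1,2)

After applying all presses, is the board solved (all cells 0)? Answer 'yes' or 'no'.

After press 1 at (0,0):
0 0 1 0 0
0 1 0 0 0
0 1 1 1 1
0 0 0 0 1

After press 2 at (2,2):
0 0 1 0 0
0 1 1 0 0
0 0 0 0 1
0 0 1 0 1

After press 3 at (3,3):
0 0 1 0 0
0 1 1 0 0
0 0 0 1 1
0 0 0 1 0

After press 4 at (2,3):
0 0 1 0 0
0 1 1 1 0
0 0 1 0 0
0 0 0 0 0

After press 5 at (1,2):
0 0 0 0 0
0 0 0 0 0
0 0 0 0 0
0 0 0 0 0

Lights still on: 0

Answer: yes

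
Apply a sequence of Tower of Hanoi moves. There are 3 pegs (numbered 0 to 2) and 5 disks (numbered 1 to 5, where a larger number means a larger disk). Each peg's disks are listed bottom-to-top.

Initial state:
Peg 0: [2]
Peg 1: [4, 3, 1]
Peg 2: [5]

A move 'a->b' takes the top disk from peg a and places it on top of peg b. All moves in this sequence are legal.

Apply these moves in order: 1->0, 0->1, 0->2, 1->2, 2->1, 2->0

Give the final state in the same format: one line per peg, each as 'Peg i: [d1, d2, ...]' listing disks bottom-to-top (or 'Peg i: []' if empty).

Answer: Peg 0: [2]
Peg 1: [4, 3, 1]
Peg 2: [5]

Derivation:
After move 1 (1->0):
Peg 0: [2, 1]
Peg 1: [4, 3]
Peg 2: [5]

After move 2 (0->1):
Peg 0: [2]
Peg 1: [4, 3, 1]
Peg 2: [5]

After move 3 (0->2):
Peg 0: []
Peg 1: [4, 3, 1]
Peg 2: [5, 2]

After move 4 (1->2):
Peg 0: []
Peg 1: [4, 3]
Peg 2: [5, 2, 1]

After move 5 (2->1):
Peg 0: []
Peg 1: [4, 3, 1]
Peg 2: [5, 2]

After move 6 (2->0):
Peg 0: [2]
Peg 1: [4, 3, 1]
Peg 2: [5]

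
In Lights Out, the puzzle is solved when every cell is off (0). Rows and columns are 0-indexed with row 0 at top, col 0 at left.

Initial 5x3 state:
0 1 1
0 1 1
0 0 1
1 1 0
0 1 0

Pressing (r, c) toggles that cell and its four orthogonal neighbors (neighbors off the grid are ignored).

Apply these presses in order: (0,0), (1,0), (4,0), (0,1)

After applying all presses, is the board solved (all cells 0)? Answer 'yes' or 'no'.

Answer: no

Derivation:
After press 1 at (0,0):
1 0 1
1 1 1
0 0 1
1 1 0
0 1 0

After press 2 at (1,0):
0 0 1
0 0 1
1 0 1
1 1 0
0 1 0

After press 3 at (4,0):
0 0 1
0 0 1
1 0 1
0 1 0
1 0 0

After press 4 at (0,1):
1 1 0
0 1 1
1 0 1
0 1 0
1 0 0

Lights still on: 8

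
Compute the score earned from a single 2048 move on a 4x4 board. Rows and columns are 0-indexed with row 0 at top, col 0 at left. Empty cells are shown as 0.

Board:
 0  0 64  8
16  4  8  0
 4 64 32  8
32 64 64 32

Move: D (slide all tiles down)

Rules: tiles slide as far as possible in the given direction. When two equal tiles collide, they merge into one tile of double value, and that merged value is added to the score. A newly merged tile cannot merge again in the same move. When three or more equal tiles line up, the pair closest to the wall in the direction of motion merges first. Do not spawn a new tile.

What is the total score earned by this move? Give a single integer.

Answer: 144

Derivation:
Slide down:
col 0: [0, 16, 4, 32] -> [0, 16, 4, 32]  score +0 (running 0)
col 1: [0, 4, 64, 64] -> [0, 0, 4, 128]  score +128 (running 128)
col 2: [64, 8, 32, 64] -> [64, 8, 32, 64]  score +0 (running 128)
col 3: [8, 0, 8, 32] -> [0, 0, 16, 32]  score +16 (running 144)
Board after move:
  0   0  64   0
 16   0   8   0
  4   4  32  16
 32 128  64  32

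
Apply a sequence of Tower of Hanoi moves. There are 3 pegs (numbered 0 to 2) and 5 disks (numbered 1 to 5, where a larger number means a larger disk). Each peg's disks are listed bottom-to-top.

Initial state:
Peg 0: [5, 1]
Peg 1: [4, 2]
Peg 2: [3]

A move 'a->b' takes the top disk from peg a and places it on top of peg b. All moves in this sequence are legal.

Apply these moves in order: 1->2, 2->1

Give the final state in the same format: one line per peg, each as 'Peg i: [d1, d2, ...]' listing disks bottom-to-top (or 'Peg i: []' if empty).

Answer: Peg 0: [5, 1]
Peg 1: [4, 2]
Peg 2: [3]

Derivation:
After move 1 (1->2):
Peg 0: [5, 1]
Peg 1: [4]
Peg 2: [3, 2]

After move 2 (2->1):
Peg 0: [5, 1]
Peg 1: [4, 2]
Peg 2: [3]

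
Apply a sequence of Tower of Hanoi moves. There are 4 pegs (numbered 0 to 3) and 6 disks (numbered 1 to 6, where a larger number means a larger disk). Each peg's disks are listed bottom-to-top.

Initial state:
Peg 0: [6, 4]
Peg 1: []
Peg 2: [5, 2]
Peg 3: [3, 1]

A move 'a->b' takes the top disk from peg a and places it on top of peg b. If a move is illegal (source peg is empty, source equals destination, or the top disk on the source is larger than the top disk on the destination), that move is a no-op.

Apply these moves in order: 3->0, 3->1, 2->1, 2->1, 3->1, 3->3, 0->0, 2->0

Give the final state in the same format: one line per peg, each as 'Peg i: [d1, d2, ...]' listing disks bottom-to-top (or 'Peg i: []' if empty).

Answer: Peg 0: [6, 4, 1]
Peg 1: [3, 2]
Peg 2: [5]
Peg 3: []

Derivation:
After move 1 (3->0):
Peg 0: [6, 4, 1]
Peg 1: []
Peg 2: [5, 2]
Peg 3: [3]

After move 2 (3->1):
Peg 0: [6, 4, 1]
Peg 1: [3]
Peg 2: [5, 2]
Peg 3: []

After move 3 (2->1):
Peg 0: [6, 4, 1]
Peg 1: [3, 2]
Peg 2: [5]
Peg 3: []

After move 4 (2->1):
Peg 0: [6, 4, 1]
Peg 1: [3, 2]
Peg 2: [5]
Peg 3: []

After move 5 (3->1):
Peg 0: [6, 4, 1]
Peg 1: [3, 2]
Peg 2: [5]
Peg 3: []

After move 6 (3->3):
Peg 0: [6, 4, 1]
Peg 1: [3, 2]
Peg 2: [5]
Peg 3: []

After move 7 (0->0):
Peg 0: [6, 4, 1]
Peg 1: [3, 2]
Peg 2: [5]
Peg 3: []

After move 8 (2->0):
Peg 0: [6, 4, 1]
Peg 1: [3, 2]
Peg 2: [5]
Peg 3: []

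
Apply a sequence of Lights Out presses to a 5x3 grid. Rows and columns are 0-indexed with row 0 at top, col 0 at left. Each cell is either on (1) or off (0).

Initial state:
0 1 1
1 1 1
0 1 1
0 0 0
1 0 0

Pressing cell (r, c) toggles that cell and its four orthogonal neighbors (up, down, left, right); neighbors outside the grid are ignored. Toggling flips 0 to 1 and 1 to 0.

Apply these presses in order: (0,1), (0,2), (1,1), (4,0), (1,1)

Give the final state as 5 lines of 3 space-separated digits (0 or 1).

After press 1 at (0,1):
1 0 0
1 0 1
0 1 1
0 0 0
1 0 0

After press 2 at (0,2):
1 1 1
1 0 0
0 1 1
0 0 0
1 0 0

After press 3 at (1,1):
1 0 1
0 1 1
0 0 1
0 0 0
1 0 0

After press 4 at (4,0):
1 0 1
0 1 1
0 0 1
1 0 0
0 1 0

After press 5 at (1,1):
1 1 1
1 0 0
0 1 1
1 0 0
0 1 0

Answer: 1 1 1
1 0 0
0 1 1
1 0 0
0 1 0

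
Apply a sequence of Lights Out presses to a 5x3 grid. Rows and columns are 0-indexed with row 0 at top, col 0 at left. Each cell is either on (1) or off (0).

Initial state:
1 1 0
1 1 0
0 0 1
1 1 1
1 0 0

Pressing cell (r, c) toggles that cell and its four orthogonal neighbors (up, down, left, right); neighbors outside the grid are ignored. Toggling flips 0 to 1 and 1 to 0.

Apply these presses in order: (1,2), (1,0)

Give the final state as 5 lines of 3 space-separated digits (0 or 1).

After press 1 at (1,2):
1 1 1
1 0 1
0 0 0
1 1 1
1 0 0

After press 2 at (1,0):
0 1 1
0 1 1
1 0 0
1 1 1
1 0 0

Answer: 0 1 1
0 1 1
1 0 0
1 1 1
1 0 0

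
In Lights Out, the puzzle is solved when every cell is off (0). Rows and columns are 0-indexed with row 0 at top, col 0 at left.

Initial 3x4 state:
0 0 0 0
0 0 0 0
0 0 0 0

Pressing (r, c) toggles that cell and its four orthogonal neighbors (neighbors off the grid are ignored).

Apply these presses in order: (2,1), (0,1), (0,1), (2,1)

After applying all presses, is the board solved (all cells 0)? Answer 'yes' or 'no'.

After press 1 at (2,1):
0 0 0 0
0 1 0 0
1 1 1 0

After press 2 at (0,1):
1 1 1 0
0 0 0 0
1 1 1 0

After press 3 at (0,1):
0 0 0 0
0 1 0 0
1 1 1 0

After press 4 at (2,1):
0 0 0 0
0 0 0 0
0 0 0 0

Lights still on: 0

Answer: yes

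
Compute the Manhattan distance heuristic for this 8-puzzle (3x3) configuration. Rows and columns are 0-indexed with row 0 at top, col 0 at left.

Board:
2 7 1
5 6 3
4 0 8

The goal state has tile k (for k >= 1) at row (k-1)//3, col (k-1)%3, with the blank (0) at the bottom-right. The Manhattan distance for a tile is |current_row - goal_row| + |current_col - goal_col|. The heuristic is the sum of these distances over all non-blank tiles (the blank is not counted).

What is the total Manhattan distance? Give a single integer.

Answer: 11

Derivation:
Tile 2: at (0,0), goal (0,1), distance |0-0|+|0-1| = 1
Tile 7: at (0,1), goal (2,0), distance |0-2|+|1-0| = 3
Tile 1: at (0,2), goal (0,0), distance |0-0|+|2-0| = 2
Tile 5: at (1,0), goal (1,1), distance |1-1|+|0-1| = 1
Tile 6: at (1,1), goal (1,2), distance |1-1|+|1-2| = 1
Tile 3: at (1,2), goal (0,2), distance |1-0|+|2-2| = 1
Tile 4: at (2,0), goal (1,0), distance |2-1|+|0-0| = 1
Tile 8: at (2,2), goal (2,1), distance |2-2|+|2-1| = 1
Sum: 1 + 3 + 2 + 1 + 1 + 1 + 1 + 1 = 11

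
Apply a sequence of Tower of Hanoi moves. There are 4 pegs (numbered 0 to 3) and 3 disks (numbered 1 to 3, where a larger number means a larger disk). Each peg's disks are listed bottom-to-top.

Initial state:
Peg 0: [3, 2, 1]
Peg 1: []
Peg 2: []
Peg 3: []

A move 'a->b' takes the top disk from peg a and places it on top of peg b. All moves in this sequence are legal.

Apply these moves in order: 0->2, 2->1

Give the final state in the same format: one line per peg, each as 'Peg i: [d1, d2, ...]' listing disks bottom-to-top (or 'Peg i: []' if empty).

Answer: Peg 0: [3, 2]
Peg 1: [1]
Peg 2: []
Peg 3: []

Derivation:
After move 1 (0->2):
Peg 0: [3, 2]
Peg 1: []
Peg 2: [1]
Peg 3: []

After move 2 (2->1):
Peg 0: [3, 2]
Peg 1: [1]
Peg 2: []
Peg 3: []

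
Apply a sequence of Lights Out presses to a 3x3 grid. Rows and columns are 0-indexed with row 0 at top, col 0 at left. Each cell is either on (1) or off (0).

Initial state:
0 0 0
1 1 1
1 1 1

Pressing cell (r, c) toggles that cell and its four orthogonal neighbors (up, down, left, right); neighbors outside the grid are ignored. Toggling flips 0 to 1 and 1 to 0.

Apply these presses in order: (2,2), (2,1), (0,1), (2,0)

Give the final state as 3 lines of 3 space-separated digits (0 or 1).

After press 1 at (2,2):
0 0 0
1 1 0
1 0 0

After press 2 at (2,1):
0 0 0
1 0 0
0 1 1

After press 3 at (0,1):
1 1 1
1 1 0
0 1 1

After press 4 at (2,0):
1 1 1
0 1 0
1 0 1

Answer: 1 1 1
0 1 0
1 0 1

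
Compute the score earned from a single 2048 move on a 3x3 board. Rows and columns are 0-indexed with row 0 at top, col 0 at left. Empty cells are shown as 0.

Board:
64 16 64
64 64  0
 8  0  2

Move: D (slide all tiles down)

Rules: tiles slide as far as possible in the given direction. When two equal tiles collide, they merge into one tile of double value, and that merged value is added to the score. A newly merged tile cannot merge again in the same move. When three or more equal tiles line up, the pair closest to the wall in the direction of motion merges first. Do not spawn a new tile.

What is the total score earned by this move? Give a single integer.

Slide down:
col 0: [64, 64, 8] -> [0, 128, 8]  score +128 (running 128)
col 1: [16, 64, 0] -> [0, 16, 64]  score +0 (running 128)
col 2: [64, 0, 2] -> [0, 64, 2]  score +0 (running 128)
Board after move:
  0   0   0
128  16  64
  8  64   2

Answer: 128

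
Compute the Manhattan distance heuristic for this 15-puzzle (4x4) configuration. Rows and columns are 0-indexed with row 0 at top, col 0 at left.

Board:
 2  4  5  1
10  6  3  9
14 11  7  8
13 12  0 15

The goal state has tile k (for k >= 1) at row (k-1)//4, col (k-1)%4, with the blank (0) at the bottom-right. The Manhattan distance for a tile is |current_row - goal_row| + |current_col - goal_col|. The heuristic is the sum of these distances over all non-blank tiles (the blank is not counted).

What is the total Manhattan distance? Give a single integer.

Answer: 25

Derivation:
Tile 2: (0,0)->(0,1) = 1
Tile 4: (0,1)->(0,3) = 2
Tile 5: (0,2)->(1,0) = 3
Tile 1: (0,3)->(0,0) = 3
Tile 10: (1,0)->(2,1) = 2
Tile 6: (1,1)->(1,1) = 0
Tile 3: (1,2)->(0,2) = 1
Tile 9: (1,3)->(2,0) = 4
Tile 14: (2,0)->(3,1) = 2
Tile 11: (2,1)->(2,2) = 1
Tile 7: (2,2)->(1,2) = 1
Tile 8: (2,3)->(1,3) = 1
Tile 13: (3,0)->(3,0) = 0
Tile 12: (3,1)->(2,3) = 3
Tile 15: (3,3)->(3,2) = 1
Sum: 1 + 2 + 3 + 3 + 2 + 0 + 1 + 4 + 2 + 1 + 1 + 1 + 0 + 3 + 1 = 25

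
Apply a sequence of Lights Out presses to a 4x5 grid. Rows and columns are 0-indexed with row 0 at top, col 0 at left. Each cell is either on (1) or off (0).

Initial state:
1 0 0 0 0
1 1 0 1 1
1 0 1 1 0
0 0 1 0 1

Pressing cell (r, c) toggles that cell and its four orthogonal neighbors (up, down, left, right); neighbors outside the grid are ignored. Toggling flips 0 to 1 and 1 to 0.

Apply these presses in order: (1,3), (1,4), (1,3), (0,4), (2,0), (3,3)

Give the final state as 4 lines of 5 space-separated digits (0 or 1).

After press 1 at (1,3):
1 0 0 1 0
1 1 1 0 0
1 0 1 0 0
0 0 1 0 1

After press 2 at (1,4):
1 0 0 1 1
1 1 1 1 1
1 0 1 0 1
0 0 1 0 1

After press 3 at (1,3):
1 0 0 0 1
1 1 0 0 0
1 0 1 1 1
0 0 1 0 1

After press 4 at (0,4):
1 0 0 1 0
1 1 0 0 1
1 0 1 1 1
0 0 1 0 1

After press 5 at (2,0):
1 0 0 1 0
0 1 0 0 1
0 1 1 1 1
1 0 1 0 1

After press 6 at (3,3):
1 0 0 1 0
0 1 0 0 1
0 1 1 0 1
1 0 0 1 0

Answer: 1 0 0 1 0
0 1 0 0 1
0 1 1 0 1
1 0 0 1 0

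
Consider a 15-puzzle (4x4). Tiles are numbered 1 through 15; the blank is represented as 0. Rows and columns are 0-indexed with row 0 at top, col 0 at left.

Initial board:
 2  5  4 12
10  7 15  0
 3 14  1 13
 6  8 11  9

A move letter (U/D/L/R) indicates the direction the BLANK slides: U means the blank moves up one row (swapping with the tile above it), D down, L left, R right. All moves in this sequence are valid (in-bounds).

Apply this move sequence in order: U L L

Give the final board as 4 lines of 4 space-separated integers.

Answer:  2  0  5  4
10  7 15 12
 3 14  1 13
 6  8 11  9

Derivation:
After move 1 (U):
 2  5  4  0
10  7 15 12
 3 14  1 13
 6  8 11  9

After move 2 (L):
 2  5  0  4
10  7 15 12
 3 14  1 13
 6  8 11  9

After move 3 (L):
 2  0  5  4
10  7 15 12
 3 14  1 13
 6  8 11  9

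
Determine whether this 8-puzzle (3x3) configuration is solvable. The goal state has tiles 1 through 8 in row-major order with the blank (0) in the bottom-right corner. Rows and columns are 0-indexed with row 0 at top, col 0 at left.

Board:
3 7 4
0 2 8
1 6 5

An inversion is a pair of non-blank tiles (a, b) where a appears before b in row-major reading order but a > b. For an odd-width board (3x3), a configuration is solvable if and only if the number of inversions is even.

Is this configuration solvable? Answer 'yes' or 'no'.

Answer: yes

Derivation:
Inversions (pairs i<j in row-major order where tile[i] > tile[j] > 0): 14
14 is even, so the puzzle is solvable.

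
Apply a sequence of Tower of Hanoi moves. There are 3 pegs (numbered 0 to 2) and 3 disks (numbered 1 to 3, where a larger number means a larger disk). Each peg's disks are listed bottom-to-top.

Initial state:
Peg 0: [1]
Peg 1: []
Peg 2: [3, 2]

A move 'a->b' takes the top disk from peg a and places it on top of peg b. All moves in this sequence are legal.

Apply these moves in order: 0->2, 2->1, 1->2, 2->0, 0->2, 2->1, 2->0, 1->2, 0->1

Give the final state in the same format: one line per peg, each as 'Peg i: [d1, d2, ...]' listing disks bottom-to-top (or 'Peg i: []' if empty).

After move 1 (0->2):
Peg 0: []
Peg 1: []
Peg 2: [3, 2, 1]

After move 2 (2->1):
Peg 0: []
Peg 1: [1]
Peg 2: [3, 2]

After move 3 (1->2):
Peg 0: []
Peg 1: []
Peg 2: [3, 2, 1]

After move 4 (2->0):
Peg 0: [1]
Peg 1: []
Peg 2: [3, 2]

After move 5 (0->2):
Peg 0: []
Peg 1: []
Peg 2: [3, 2, 1]

After move 6 (2->1):
Peg 0: []
Peg 1: [1]
Peg 2: [3, 2]

After move 7 (2->0):
Peg 0: [2]
Peg 1: [1]
Peg 2: [3]

After move 8 (1->2):
Peg 0: [2]
Peg 1: []
Peg 2: [3, 1]

After move 9 (0->1):
Peg 0: []
Peg 1: [2]
Peg 2: [3, 1]

Answer: Peg 0: []
Peg 1: [2]
Peg 2: [3, 1]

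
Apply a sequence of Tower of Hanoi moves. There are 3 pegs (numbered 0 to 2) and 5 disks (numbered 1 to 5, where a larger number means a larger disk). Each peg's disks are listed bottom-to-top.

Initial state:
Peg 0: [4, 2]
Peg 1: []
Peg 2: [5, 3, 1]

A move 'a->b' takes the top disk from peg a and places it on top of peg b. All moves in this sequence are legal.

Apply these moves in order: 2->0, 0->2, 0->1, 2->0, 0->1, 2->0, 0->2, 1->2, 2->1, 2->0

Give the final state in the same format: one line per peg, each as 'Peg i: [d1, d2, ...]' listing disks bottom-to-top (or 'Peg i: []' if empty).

Answer: Peg 0: [4, 3]
Peg 1: [2, 1]
Peg 2: [5]

Derivation:
After move 1 (2->0):
Peg 0: [4, 2, 1]
Peg 1: []
Peg 2: [5, 3]

After move 2 (0->2):
Peg 0: [4, 2]
Peg 1: []
Peg 2: [5, 3, 1]

After move 3 (0->1):
Peg 0: [4]
Peg 1: [2]
Peg 2: [5, 3, 1]

After move 4 (2->0):
Peg 0: [4, 1]
Peg 1: [2]
Peg 2: [5, 3]

After move 5 (0->1):
Peg 0: [4]
Peg 1: [2, 1]
Peg 2: [5, 3]

After move 6 (2->0):
Peg 0: [4, 3]
Peg 1: [2, 1]
Peg 2: [5]

After move 7 (0->2):
Peg 0: [4]
Peg 1: [2, 1]
Peg 2: [5, 3]

After move 8 (1->2):
Peg 0: [4]
Peg 1: [2]
Peg 2: [5, 3, 1]

After move 9 (2->1):
Peg 0: [4]
Peg 1: [2, 1]
Peg 2: [5, 3]

After move 10 (2->0):
Peg 0: [4, 3]
Peg 1: [2, 1]
Peg 2: [5]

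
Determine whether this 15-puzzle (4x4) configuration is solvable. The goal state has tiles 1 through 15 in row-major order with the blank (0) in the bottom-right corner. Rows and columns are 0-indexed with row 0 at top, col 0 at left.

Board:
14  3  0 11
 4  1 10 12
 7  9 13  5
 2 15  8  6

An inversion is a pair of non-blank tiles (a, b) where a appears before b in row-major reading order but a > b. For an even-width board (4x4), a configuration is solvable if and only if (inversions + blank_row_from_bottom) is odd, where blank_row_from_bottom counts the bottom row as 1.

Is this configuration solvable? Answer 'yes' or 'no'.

Inversions: 53
Blank is in row 0 (0-indexed from top), which is row 4 counting from the bottom (bottom = 1).
53 + 4 = 57, which is odd, so the puzzle is solvable.

Answer: yes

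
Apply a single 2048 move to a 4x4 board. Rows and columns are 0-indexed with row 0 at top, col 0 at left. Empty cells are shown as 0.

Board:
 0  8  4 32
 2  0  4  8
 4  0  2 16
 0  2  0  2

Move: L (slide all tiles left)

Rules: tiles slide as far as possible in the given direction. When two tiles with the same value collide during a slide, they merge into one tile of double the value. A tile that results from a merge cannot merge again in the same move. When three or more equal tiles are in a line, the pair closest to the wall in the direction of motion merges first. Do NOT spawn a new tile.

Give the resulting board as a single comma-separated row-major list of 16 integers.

Slide left:
row 0: [0, 8, 4, 32] -> [8, 4, 32, 0]
row 1: [2, 0, 4, 8] -> [2, 4, 8, 0]
row 2: [4, 0, 2, 16] -> [4, 2, 16, 0]
row 3: [0, 2, 0, 2] -> [4, 0, 0, 0]

Answer: 8, 4, 32, 0, 2, 4, 8, 0, 4, 2, 16, 0, 4, 0, 0, 0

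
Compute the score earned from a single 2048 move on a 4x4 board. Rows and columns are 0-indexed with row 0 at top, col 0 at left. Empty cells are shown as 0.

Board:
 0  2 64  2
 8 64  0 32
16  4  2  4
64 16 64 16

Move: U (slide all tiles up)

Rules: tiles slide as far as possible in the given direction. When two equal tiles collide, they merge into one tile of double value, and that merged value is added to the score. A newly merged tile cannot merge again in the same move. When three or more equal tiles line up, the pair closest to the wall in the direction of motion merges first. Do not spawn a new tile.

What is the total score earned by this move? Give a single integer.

Slide up:
col 0: [0, 8, 16, 64] -> [8, 16, 64, 0]  score +0 (running 0)
col 1: [2, 64, 4, 16] -> [2, 64, 4, 16]  score +0 (running 0)
col 2: [64, 0, 2, 64] -> [64, 2, 64, 0]  score +0 (running 0)
col 3: [2, 32, 4, 16] -> [2, 32, 4, 16]  score +0 (running 0)
Board after move:
 8  2 64  2
16 64  2 32
64  4 64  4
 0 16  0 16

Answer: 0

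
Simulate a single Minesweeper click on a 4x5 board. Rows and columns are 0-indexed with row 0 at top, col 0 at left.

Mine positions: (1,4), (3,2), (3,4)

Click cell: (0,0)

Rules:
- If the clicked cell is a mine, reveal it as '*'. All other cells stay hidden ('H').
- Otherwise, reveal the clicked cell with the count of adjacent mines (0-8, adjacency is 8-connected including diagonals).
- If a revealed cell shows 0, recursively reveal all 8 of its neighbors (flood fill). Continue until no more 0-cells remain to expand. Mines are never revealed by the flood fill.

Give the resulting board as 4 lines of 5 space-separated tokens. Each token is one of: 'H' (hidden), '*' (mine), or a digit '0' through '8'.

0 0 0 1 H
0 0 0 1 H
0 1 1 3 H
0 1 H H H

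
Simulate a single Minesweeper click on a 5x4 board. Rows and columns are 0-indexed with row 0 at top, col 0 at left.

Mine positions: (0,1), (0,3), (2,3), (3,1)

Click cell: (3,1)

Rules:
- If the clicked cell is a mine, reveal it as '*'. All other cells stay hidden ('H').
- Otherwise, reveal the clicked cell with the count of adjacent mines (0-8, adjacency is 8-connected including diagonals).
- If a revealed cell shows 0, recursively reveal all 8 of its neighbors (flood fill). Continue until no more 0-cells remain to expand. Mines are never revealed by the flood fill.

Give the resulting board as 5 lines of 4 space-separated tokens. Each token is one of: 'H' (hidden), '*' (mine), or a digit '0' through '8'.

H H H H
H H H H
H H H H
H * H H
H H H H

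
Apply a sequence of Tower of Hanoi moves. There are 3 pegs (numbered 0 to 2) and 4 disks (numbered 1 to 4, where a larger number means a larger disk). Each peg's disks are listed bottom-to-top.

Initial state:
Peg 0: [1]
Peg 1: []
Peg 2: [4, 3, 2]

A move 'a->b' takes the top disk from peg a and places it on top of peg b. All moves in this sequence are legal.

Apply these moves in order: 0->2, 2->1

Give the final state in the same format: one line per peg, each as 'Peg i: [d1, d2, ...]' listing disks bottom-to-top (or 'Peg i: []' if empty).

After move 1 (0->2):
Peg 0: []
Peg 1: []
Peg 2: [4, 3, 2, 1]

After move 2 (2->1):
Peg 0: []
Peg 1: [1]
Peg 2: [4, 3, 2]

Answer: Peg 0: []
Peg 1: [1]
Peg 2: [4, 3, 2]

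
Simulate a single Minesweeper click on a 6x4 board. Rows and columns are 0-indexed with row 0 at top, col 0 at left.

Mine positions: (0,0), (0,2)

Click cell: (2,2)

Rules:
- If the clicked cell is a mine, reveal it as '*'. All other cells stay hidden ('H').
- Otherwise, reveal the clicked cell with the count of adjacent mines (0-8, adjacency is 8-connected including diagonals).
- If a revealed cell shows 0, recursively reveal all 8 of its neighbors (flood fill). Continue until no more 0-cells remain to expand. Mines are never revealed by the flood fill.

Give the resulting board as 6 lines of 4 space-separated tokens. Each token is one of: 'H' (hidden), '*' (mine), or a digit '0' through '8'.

H H H H
1 2 1 1
0 0 0 0
0 0 0 0
0 0 0 0
0 0 0 0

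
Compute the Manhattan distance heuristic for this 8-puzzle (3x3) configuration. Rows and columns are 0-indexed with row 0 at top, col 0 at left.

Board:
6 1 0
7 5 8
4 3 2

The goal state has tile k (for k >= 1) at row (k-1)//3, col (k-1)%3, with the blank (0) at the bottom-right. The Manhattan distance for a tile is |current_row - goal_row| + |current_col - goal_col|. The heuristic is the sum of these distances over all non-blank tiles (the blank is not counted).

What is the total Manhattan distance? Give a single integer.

Answer: 14

Derivation:
Tile 6: (0,0)->(1,2) = 3
Tile 1: (0,1)->(0,0) = 1
Tile 7: (1,0)->(2,0) = 1
Tile 5: (1,1)->(1,1) = 0
Tile 8: (1,2)->(2,1) = 2
Tile 4: (2,0)->(1,0) = 1
Tile 3: (2,1)->(0,2) = 3
Tile 2: (2,2)->(0,1) = 3
Sum: 3 + 1 + 1 + 0 + 2 + 1 + 3 + 3 = 14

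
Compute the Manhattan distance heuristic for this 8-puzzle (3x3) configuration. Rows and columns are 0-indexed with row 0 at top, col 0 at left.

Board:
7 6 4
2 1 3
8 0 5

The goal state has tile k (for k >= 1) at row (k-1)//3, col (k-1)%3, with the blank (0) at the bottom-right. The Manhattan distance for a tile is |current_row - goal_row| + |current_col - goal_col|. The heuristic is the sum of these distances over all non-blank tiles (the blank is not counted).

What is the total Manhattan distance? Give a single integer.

Answer: 15

Derivation:
Tile 7: at (0,0), goal (2,0), distance |0-2|+|0-0| = 2
Tile 6: at (0,1), goal (1,2), distance |0-1|+|1-2| = 2
Tile 4: at (0,2), goal (1,0), distance |0-1|+|2-0| = 3
Tile 2: at (1,0), goal (0,1), distance |1-0|+|0-1| = 2
Tile 1: at (1,1), goal (0,0), distance |1-0|+|1-0| = 2
Tile 3: at (1,2), goal (0,2), distance |1-0|+|2-2| = 1
Tile 8: at (2,0), goal (2,1), distance |2-2|+|0-1| = 1
Tile 5: at (2,2), goal (1,1), distance |2-1|+|2-1| = 2
Sum: 2 + 2 + 3 + 2 + 2 + 1 + 1 + 2 = 15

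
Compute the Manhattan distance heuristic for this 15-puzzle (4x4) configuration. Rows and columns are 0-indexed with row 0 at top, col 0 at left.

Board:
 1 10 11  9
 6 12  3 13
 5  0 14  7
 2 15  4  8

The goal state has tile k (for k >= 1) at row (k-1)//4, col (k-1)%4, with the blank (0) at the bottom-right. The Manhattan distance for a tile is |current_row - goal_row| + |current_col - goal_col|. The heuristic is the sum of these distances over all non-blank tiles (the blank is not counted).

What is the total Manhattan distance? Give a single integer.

Answer: 35

Derivation:
Tile 1: (0,0)->(0,0) = 0
Tile 10: (0,1)->(2,1) = 2
Tile 11: (0,2)->(2,2) = 2
Tile 9: (0,3)->(2,0) = 5
Tile 6: (1,0)->(1,1) = 1
Tile 12: (1,1)->(2,3) = 3
Tile 3: (1,2)->(0,2) = 1
Tile 13: (1,3)->(3,0) = 5
Tile 5: (2,0)->(1,0) = 1
Tile 14: (2,2)->(3,1) = 2
Tile 7: (2,3)->(1,2) = 2
Tile 2: (3,0)->(0,1) = 4
Tile 15: (3,1)->(3,2) = 1
Tile 4: (3,2)->(0,3) = 4
Tile 8: (3,3)->(1,3) = 2
Sum: 0 + 2 + 2 + 5 + 1 + 3 + 1 + 5 + 1 + 2 + 2 + 4 + 1 + 4 + 2 = 35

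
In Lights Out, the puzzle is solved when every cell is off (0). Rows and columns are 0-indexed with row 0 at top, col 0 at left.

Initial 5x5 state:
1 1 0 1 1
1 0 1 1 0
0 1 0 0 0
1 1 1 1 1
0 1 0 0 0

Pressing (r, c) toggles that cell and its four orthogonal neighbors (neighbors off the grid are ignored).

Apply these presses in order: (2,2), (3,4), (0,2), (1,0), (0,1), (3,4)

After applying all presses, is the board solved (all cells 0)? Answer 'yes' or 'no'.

After press 1 at (2,2):
1 1 0 1 1
1 0 0 1 0
0 0 1 1 0
1 1 0 1 1
0 1 0 0 0

After press 2 at (3,4):
1 1 0 1 1
1 0 0 1 0
0 0 1 1 1
1 1 0 0 0
0 1 0 0 1

After press 3 at (0,2):
1 0 1 0 1
1 0 1 1 0
0 0 1 1 1
1 1 0 0 0
0 1 0 0 1

After press 4 at (1,0):
0 0 1 0 1
0 1 1 1 0
1 0 1 1 1
1 1 0 0 0
0 1 0 0 1

After press 5 at (0,1):
1 1 0 0 1
0 0 1 1 0
1 0 1 1 1
1 1 0 0 0
0 1 0 0 1

After press 6 at (3,4):
1 1 0 0 1
0 0 1 1 0
1 0 1 1 0
1 1 0 1 1
0 1 0 0 0

Lights still on: 13

Answer: no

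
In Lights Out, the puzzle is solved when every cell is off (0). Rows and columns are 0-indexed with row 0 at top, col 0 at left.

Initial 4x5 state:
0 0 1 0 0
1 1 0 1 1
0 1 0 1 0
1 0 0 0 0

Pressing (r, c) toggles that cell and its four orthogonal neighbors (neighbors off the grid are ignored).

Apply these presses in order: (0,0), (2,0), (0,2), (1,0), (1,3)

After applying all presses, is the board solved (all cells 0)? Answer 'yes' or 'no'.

Answer: yes

Derivation:
After press 1 at (0,0):
1 1 1 0 0
0 1 0 1 1
0 1 0 1 0
1 0 0 0 0

After press 2 at (2,0):
1 1 1 0 0
1 1 0 1 1
1 0 0 1 0
0 0 0 0 0

After press 3 at (0,2):
1 0 0 1 0
1 1 1 1 1
1 0 0 1 0
0 0 0 0 0

After press 4 at (1,0):
0 0 0 1 0
0 0 1 1 1
0 0 0 1 0
0 0 0 0 0

After press 5 at (1,3):
0 0 0 0 0
0 0 0 0 0
0 0 0 0 0
0 0 0 0 0

Lights still on: 0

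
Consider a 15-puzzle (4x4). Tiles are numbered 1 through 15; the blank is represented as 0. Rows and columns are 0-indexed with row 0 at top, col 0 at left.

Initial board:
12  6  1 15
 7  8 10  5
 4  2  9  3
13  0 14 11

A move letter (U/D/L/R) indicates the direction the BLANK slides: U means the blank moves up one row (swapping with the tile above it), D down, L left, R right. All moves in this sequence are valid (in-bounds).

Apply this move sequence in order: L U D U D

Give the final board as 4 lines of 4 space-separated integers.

Answer: 12  6  1 15
 7  8 10  5
 4  2  9  3
 0 13 14 11

Derivation:
After move 1 (L):
12  6  1 15
 7  8 10  5
 4  2  9  3
 0 13 14 11

After move 2 (U):
12  6  1 15
 7  8 10  5
 0  2  9  3
 4 13 14 11

After move 3 (D):
12  6  1 15
 7  8 10  5
 4  2  9  3
 0 13 14 11

After move 4 (U):
12  6  1 15
 7  8 10  5
 0  2  9  3
 4 13 14 11

After move 5 (D):
12  6  1 15
 7  8 10  5
 4  2  9  3
 0 13 14 11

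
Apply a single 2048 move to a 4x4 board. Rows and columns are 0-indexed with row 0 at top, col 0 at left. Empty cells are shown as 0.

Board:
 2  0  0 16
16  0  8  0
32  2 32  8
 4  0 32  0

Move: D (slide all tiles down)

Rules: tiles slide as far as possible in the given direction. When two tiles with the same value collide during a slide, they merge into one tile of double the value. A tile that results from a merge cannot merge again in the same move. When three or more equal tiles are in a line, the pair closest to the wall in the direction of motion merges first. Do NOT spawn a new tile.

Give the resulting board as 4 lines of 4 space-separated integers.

Answer:  2  0  0  0
16  0  0  0
32  0  8 16
 4  2 64  8

Derivation:
Slide down:
col 0: [2, 16, 32, 4] -> [2, 16, 32, 4]
col 1: [0, 0, 2, 0] -> [0, 0, 0, 2]
col 2: [0, 8, 32, 32] -> [0, 0, 8, 64]
col 3: [16, 0, 8, 0] -> [0, 0, 16, 8]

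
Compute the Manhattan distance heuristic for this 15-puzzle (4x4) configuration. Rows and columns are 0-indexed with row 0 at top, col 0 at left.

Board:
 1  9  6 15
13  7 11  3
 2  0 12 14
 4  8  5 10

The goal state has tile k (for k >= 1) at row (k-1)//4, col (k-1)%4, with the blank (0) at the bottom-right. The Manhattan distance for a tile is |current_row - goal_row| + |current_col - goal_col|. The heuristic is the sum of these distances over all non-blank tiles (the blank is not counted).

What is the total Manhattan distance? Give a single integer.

Answer: 39

Derivation:
Tile 1: (0,0)->(0,0) = 0
Tile 9: (0,1)->(2,0) = 3
Tile 6: (0,2)->(1,1) = 2
Tile 15: (0,3)->(3,2) = 4
Tile 13: (1,0)->(3,0) = 2
Tile 7: (1,1)->(1,2) = 1
Tile 11: (1,2)->(2,2) = 1
Tile 3: (1,3)->(0,2) = 2
Tile 2: (2,0)->(0,1) = 3
Tile 12: (2,2)->(2,3) = 1
Tile 14: (2,3)->(3,1) = 3
Tile 4: (3,0)->(0,3) = 6
Tile 8: (3,1)->(1,3) = 4
Tile 5: (3,2)->(1,0) = 4
Tile 10: (3,3)->(2,1) = 3
Sum: 0 + 3 + 2 + 4 + 2 + 1 + 1 + 2 + 3 + 1 + 3 + 6 + 4 + 4 + 3 = 39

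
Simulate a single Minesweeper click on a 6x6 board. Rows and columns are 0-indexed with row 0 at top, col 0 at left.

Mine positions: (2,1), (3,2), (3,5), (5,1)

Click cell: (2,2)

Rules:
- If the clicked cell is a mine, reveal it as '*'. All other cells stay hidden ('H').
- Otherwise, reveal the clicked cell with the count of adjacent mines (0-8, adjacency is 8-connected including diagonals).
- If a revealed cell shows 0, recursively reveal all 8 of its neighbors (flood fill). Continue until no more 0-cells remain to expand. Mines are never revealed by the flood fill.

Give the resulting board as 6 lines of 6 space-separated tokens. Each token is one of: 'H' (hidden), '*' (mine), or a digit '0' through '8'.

H H H H H H
H H H H H H
H H 2 H H H
H H H H H H
H H H H H H
H H H H H H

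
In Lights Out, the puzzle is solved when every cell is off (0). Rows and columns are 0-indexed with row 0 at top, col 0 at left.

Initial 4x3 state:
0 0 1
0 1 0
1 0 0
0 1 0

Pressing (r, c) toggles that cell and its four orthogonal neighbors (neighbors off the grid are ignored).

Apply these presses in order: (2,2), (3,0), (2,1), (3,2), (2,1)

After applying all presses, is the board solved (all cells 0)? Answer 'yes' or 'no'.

After press 1 at (2,2):
0 0 1
0 1 1
1 1 1
0 1 1

After press 2 at (3,0):
0 0 1
0 1 1
0 1 1
1 0 1

After press 3 at (2,1):
0 0 1
0 0 1
1 0 0
1 1 1

After press 4 at (3,2):
0 0 1
0 0 1
1 0 1
1 0 0

After press 5 at (2,1):
0 0 1
0 1 1
0 1 0
1 1 0

Lights still on: 6

Answer: no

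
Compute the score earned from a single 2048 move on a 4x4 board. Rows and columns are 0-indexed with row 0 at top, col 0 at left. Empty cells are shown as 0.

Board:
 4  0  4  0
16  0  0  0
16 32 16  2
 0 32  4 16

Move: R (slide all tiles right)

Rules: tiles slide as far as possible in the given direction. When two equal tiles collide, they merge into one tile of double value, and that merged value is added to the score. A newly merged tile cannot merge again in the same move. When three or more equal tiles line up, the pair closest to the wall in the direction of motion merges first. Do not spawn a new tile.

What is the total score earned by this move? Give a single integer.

Slide right:
row 0: [4, 0, 4, 0] -> [0, 0, 0, 8]  score +8 (running 8)
row 1: [16, 0, 0, 0] -> [0, 0, 0, 16]  score +0 (running 8)
row 2: [16, 32, 16, 2] -> [16, 32, 16, 2]  score +0 (running 8)
row 3: [0, 32, 4, 16] -> [0, 32, 4, 16]  score +0 (running 8)
Board after move:
 0  0  0  8
 0  0  0 16
16 32 16  2
 0 32  4 16

Answer: 8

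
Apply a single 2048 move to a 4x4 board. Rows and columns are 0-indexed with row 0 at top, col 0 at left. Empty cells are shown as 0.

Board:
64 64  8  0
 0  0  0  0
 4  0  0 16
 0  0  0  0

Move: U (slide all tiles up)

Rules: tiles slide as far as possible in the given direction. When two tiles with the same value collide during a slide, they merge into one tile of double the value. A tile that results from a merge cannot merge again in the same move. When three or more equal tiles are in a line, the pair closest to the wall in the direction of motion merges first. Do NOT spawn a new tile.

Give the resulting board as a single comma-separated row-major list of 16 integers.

Answer: 64, 64, 8, 16, 4, 0, 0, 0, 0, 0, 0, 0, 0, 0, 0, 0

Derivation:
Slide up:
col 0: [64, 0, 4, 0] -> [64, 4, 0, 0]
col 1: [64, 0, 0, 0] -> [64, 0, 0, 0]
col 2: [8, 0, 0, 0] -> [8, 0, 0, 0]
col 3: [0, 0, 16, 0] -> [16, 0, 0, 0]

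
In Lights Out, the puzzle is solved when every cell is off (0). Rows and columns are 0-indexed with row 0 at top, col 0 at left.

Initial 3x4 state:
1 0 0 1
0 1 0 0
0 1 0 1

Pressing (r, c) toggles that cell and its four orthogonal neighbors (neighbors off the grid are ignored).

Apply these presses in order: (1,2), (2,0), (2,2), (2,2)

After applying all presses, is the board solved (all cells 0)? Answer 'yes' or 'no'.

After press 1 at (1,2):
1 0 1 1
0 0 1 1
0 1 1 1

After press 2 at (2,0):
1 0 1 1
1 0 1 1
1 0 1 1

After press 3 at (2,2):
1 0 1 1
1 0 0 1
1 1 0 0

After press 4 at (2,2):
1 0 1 1
1 0 1 1
1 0 1 1

Lights still on: 9

Answer: no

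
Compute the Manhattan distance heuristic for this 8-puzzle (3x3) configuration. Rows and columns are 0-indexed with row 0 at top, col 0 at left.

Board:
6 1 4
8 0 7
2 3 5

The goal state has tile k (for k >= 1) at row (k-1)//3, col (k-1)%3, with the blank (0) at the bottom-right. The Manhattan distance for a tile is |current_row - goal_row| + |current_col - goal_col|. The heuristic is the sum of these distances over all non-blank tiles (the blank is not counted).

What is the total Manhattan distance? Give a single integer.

Answer: 20

Derivation:
Tile 6: (0,0)->(1,2) = 3
Tile 1: (0,1)->(0,0) = 1
Tile 4: (0,2)->(1,0) = 3
Tile 8: (1,0)->(2,1) = 2
Tile 7: (1,2)->(2,0) = 3
Tile 2: (2,0)->(0,1) = 3
Tile 3: (2,1)->(0,2) = 3
Tile 5: (2,2)->(1,1) = 2
Sum: 3 + 1 + 3 + 2 + 3 + 3 + 3 + 2 = 20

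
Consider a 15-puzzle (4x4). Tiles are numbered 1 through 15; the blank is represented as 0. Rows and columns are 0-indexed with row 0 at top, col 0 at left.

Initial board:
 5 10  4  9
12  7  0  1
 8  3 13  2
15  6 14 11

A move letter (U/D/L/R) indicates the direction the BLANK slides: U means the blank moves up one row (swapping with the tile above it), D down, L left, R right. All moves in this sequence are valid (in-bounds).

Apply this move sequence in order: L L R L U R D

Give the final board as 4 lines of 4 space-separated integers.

Answer: 10 12  4  9
 5  0  7  1
 8  3 13  2
15  6 14 11

Derivation:
After move 1 (L):
 5 10  4  9
12  0  7  1
 8  3 13  2
15  6 14 11

After move 2 (L):
 5 10  4  9
 0 12  7  1
 8  3 13  2
15  6 14 11

After move 3 (R):
 5 10  4  9
12  0  7  1
 8  3 13  2
15  6 14 11

After move 4 (L):
 5 10  4  9
 0 12  7  1
 8  3 13  2
15  6 14 11

After move 5 (U):
 0 10  4  9
 5 12  7  1
 8  3 13  2
15  6 14 11

After move 6 (R):
10  0  4  9
 5 12  7  1
 8  3 13  2
15  6 14 11

After move 7 (D):
10 12  4  9
 5  0  7  1
 8  3 13  2
15  6 14 11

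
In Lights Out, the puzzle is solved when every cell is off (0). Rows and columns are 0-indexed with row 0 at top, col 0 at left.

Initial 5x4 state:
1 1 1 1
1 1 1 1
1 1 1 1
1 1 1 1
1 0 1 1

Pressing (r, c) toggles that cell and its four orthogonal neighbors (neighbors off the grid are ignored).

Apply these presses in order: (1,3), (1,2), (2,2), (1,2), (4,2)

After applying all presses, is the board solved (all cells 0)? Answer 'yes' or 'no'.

Answer: no

Derivation:
After press 1 at (1,3):
1 1 1 0
1 1 0 0
1 1 1 0
1 1 1 1
1 0 1 1

After press 2 at (1,2):
1 1 0 0
1 0 1 1
1 1 0 0
1 1 1 1
1 0 1 1

After press 3 at (2,2):
1 1 0 0
1 0 0 1
1 0 1 1
1 1 0 1
1 0 1 1

After press 4 at (1,2):
1 1 1 0
1 1 1 0
1 0 0 1
1 1 0 1
1 0 1 1

After press 5 at (4,2):
1 1 1 0
1 1 1 0
1 0 0 1
1 1 1 1
1 1 0 0

Lights still on: 14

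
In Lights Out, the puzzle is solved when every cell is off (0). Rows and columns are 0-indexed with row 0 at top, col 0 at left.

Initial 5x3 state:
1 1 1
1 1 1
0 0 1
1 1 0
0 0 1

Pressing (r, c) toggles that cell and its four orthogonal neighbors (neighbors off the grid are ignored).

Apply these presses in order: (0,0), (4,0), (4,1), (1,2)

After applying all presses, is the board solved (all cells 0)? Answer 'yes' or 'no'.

Answer: yes

Derivation:
After press 1 at (0,0):
0 0 1
0 1 1
0 0 1
1 1 0
0 0 1

After press 2 at (4,0):
0 0 1
0 1 1
0 0 1
0 1 0
1 1 1

After press 3 at (4,1):
0 0 1
0 1 1
0 0 1
0 0 0
0 0 0

After press 4 at (1,2):
0 0 0
0 0 0
0 0 0
0 0 0
0 0 0

Lights still on: 0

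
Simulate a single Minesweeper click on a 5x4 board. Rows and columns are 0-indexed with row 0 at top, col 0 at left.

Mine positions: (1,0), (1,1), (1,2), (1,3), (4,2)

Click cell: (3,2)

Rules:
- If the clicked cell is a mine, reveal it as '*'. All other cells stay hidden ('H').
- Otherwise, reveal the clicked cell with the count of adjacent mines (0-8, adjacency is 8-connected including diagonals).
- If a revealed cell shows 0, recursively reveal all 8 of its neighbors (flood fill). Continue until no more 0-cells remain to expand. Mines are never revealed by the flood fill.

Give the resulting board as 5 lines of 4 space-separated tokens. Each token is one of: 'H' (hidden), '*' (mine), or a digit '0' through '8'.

H H H H
H H H H
H H H H
H H 1 H
H H H H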